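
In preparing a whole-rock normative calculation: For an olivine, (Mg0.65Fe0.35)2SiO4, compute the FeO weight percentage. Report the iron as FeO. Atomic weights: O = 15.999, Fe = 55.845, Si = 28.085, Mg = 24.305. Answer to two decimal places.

Molar mass of (Mg0.65Fe0.35)2SiO4 = 1.30·24.305 + 0.70·55.845 + 1·28.085 + 4·15.999 = 162.769 g/mol.
Each formula unit contains 0.70 Fe, equivalent to 0.70/1 = 0.7000 mol FeO.
M(FeO) = 1×55.845 + 1×15.999 = 71.844 g/mol.
Mass of FeO per formula unit = 0.7000 × 71.844 = 50.291 g.
FeO wt% = 50.291 / 162.769 × 100 = 30.90%.

30.90 wt%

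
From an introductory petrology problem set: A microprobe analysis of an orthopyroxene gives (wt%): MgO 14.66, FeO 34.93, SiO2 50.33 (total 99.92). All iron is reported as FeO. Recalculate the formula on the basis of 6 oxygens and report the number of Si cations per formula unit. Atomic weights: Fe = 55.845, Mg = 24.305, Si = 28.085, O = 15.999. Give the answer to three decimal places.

MgO (M=40.304): mol = 0.36374; Mg = 0.36374, O = 0.36374.
FeO (M=71.844): mol = 0.48619; Fe = 0.48619, O = 0.48619.
SiO2 (M=60.083): mol = 0.83767; Si = 0.83767, O = 1.67534.
ΣO = 2.52527; factor = 6/ΣO = 2.37598.
Si apfu = 0.83767 × 2.37598 = 1.990.

1.990 Si apfu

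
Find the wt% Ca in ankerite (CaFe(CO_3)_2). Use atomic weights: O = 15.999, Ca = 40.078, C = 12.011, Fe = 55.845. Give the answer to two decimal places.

18.56 mass %

M(CaFe(CO_3)_2) = 215.939 g/mol.
Ca contributes 1 × 40.078 = 40.078 g per mole.
40.078/215.939 = 0.1856 → 18.56%.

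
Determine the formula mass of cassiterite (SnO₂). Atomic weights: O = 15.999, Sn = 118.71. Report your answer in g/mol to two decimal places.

Sn: 1 × 118.71 = 118.7100
O: 2 × 15.999 = 31.9980
Summing the contributions gives the formula mass.

150.71 g/mol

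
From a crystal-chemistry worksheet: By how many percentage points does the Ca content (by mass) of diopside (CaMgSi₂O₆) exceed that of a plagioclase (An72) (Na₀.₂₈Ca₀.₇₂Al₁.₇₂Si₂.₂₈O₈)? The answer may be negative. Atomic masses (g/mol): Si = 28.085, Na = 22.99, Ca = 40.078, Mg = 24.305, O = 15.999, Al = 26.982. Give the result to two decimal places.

7.97 percentage points

First mineral: 40.078 g Ca in 216.547 g formula = 18.51 wt% Ca.
Second mineral: 28.856 g Ca in 273.728 g formula = 10.54 wt% Ca.
18.51% − 10.54% gives a difference of 7.97 percentage points.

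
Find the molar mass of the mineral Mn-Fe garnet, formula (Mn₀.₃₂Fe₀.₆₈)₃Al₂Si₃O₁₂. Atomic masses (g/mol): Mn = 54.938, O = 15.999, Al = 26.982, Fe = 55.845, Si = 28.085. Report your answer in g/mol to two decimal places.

Mn: 0.96 × 54.938 = 52.7405
Fe: 2.04 × 55.845 = 113.9238
Al: 2 × 26.982 = 53.9640
Si: 3 × 28.085 = 84.2550
O: 12 × 15.999 = 191.9880
Summing the contributions gives the formula mass.

496.87 g/mol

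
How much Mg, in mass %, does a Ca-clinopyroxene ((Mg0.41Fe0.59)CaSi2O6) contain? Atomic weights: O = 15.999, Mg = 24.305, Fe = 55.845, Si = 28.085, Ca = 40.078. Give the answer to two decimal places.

4.24 mass %

Formula mass = 0.41*24.305 + 0.59*55.845 + 1*40.078 + 2*28.085 + 6*15.999 = 235.156 g/mol, of which 9.965 g is Mg.
So Mg makes up 9.965/235.156 = 0.0424 of the mass, i.e. 4.24%.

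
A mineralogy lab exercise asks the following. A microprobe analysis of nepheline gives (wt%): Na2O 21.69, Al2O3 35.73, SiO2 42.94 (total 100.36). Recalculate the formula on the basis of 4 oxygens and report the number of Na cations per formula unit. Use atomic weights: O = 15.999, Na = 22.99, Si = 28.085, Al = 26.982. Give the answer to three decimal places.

0.989 Na apfu

Na2O (M=61.979): mol = 0.34996; Na = 0.69992, O = 0.34996.
Al2O3 (M=101.961): mol = 0.35043; Al = 0.70086, O = 1.05129.
SiO2 (M=60.083): mol = 0.71468; Si = 0.71468, O = 1.42936.
ΣO = 2.83061; factor = 4/ΣO = 1.41312.
Na apfu = 0.69992 × 1.41312 = 0.989.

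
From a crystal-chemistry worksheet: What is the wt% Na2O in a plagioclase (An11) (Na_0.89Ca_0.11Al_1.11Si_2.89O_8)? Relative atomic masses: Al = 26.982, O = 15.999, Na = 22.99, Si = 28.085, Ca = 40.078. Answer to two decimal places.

10.45 wt%

Molar mass of Na_0.89Ca_0.11Al_1.11Si_2.89O_8 = 0.89×22.99 + 0.11×40.078 + 1.11×26.982 + 2.89×28.085 + 8×15.999 = 263.977 g/mol.
Each formula unit contains 0.89 Na, equivalent to 0.89/2 = 0.4450 mol Na2O.
M(Na2O) = 2×22.99 + 1×15.999 = 61.979 g/mol.
Mass of Na2O per formula unit = 0.4450 × 61.979 = 27.581 g.
Na2O wt% = 27.581 / 263.977 × 100 = 10.45%.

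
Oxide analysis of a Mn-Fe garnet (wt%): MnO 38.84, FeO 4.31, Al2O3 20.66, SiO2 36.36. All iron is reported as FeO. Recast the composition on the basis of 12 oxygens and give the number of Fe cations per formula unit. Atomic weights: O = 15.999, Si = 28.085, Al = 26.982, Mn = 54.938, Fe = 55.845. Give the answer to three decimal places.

0.297 Fe apfu

MnO (M=70.937): mol = 0.54753; Mn = 0.54753, O = 0.54753.
FeO (M=71.844): mol = 0.05999; Fe = 0.05999, O = 0.05999.
Al2O3 (M=101.961): mol = 0.20263; Al = 0.40526, O = 0.60789.
SiO2 (M=60.083): mol = 0.60516; Si = 0.60516, O = 1.21032.
ΣO = 2.42573; factor = 12/ΣO = 4.94696.
Fe apfu = 0.05999 × 4.94696 = 0.297.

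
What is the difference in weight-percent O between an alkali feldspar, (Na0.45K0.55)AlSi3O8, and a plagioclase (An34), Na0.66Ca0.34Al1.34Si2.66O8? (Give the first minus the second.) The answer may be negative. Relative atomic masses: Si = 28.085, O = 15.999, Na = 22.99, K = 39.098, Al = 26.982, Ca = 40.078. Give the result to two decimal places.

-0.60 percentage points

First mineral: 127.992 g O in 271.078 g formula = 47.22 wt% O.
Second mineral: 127.992 g O in 267.654 g formula = 47.82 wt% O.
47.22% − 47.82% gives a difference of -0.60 percentage points.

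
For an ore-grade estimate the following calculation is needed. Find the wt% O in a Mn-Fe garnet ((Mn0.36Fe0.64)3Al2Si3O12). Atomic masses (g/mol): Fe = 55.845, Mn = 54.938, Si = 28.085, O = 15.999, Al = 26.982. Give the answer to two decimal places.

Molar mass of (Mn0.36Fe0.64)3Al2Si3O12: 1.08×54.938 + 1.92×55.845 + 2×26.982 + 3×28.085 + 12×15.999 = 496.762 g/mol.
Mass of O per formula unit: 12 × 15.999 = 191.988 g.
Weight fraction O = 191.988 / 496.762 = 0.3865.

38.65 mass %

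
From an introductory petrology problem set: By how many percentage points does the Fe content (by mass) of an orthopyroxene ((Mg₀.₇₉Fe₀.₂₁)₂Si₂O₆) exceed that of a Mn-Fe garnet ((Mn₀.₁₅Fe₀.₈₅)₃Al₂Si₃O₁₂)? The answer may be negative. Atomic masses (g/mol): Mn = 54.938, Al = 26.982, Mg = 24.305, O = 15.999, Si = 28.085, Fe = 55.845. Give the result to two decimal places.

M((Mg₀.₇₉Fe₀.₂₁)₂Si₂O₆) = 214.021 g/mol, so wt% Fe = 23.455/214.021 × 100 = 10.96%.
M((Mn₀.₁₅Fe₀.₈₅)₃Al₂Si₃O₁₂) = 497.334 g/mol, so wt% Fe = 142.405/497.334 × 100 = 28.63%.
10.96 − 28.63 = -17.67 pp.

-17.67 percentage points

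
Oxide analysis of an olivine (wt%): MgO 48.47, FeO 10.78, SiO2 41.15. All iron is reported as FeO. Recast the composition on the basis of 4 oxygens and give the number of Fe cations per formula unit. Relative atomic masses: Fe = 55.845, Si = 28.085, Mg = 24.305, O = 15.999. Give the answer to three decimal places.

48.47 wt% MgO ÷ 40.304 g/mol = 1.20261 mol, giving 1.20261 Mg and 1.20261 O.
10.78 wt% FeO ÷ 71.844 g/mol = 0.15005 mol, giving 0.15005 Fe and 0.15005 O.
41.15 wt% SiO2 ÷ 60.083 g/mol = 0.68489 mol, giving 0.68489 Si and 1.36978 O.
Oxygen sums to 2.72244; scaling by 4/2.72244 = 1.46927 puts the formula on 4 O.
Fe: 0.15005 × 1.46927 = 0.220 atoms per formula unit.

0.220 Fe apfu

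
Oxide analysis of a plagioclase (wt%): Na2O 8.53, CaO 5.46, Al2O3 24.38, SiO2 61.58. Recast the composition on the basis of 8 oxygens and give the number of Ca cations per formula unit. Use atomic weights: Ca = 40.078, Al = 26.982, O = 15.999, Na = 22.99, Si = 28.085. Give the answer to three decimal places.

Na2O (M=61.979): mol = 0.13763; Na = 0.27526, O = 0.13763.
CaO (M=56.077): mol = 0.09737; Ca = 0.09737, O = 0.09737.
Al2O3 (M=101.961): mol = 0.23911; Al = 0.47822, O = 0.71733.
SiO2 (M=60.083): mol = 1.02492; Si = 1.02492, O = 2.04984.
ΣO = 3.00217; factor = 8/ΣO = 2.66474.
Ca apfu = 0.09737 × 2.66474 = 0.259.

0.259 Ca apfu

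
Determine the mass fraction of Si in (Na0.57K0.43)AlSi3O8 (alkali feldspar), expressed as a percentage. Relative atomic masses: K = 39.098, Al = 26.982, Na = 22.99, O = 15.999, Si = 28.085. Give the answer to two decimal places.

31.30 mass %

Formula mass = 0.57*22.99 + 0.43*39.098 + 1*26.982 + 3*28.085 + 8*15.999 = 269.145 g/mol, of which 84.255 g is Si.
So Si makes up 84.255/269.145 = 0.3130 of the mass, i.e. 31.30%.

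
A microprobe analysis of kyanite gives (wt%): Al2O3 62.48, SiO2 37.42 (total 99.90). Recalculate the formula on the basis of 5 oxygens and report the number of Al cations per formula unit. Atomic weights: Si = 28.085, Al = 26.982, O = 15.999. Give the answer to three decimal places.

Al2O3: 62.48/101.961 = 0.61278 mol → 1.22556 mol Al, 1.83834 mol O.
SiO2: 37.42/60.083 = 0.62281 mol → 0.62281 mol Si, 1.24562 mol O.
Total oxygen = 3.08396 mol. Normalization factor = 5/3.08396 = 1.62129.
Al per 5 O = 1.22556 × 1.62129 = 1.987.

1.987 Al apfu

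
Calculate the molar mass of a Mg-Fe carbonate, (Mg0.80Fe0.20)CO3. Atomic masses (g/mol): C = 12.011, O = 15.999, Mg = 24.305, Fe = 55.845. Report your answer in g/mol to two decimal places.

M = 0.80×24.305 + 0.20×55.845 + 1×12.011 + 3×15.999

90.62 g/mol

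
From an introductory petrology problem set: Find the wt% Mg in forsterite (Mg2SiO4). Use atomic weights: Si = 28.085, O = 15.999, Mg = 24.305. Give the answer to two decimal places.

Formula mass = 2×24.305 + 1×28.085 + 4×15.999 = 140.691 g/mol, of which 48.610 g is Mg.
So Mg makes up 48.610/140.691 = 0.3455 of the mass, i.e. 34.55%.

34.55 wt%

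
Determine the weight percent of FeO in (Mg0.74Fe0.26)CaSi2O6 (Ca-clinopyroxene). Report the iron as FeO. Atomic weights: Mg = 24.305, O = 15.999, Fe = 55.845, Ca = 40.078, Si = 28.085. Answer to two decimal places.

8.31 wt%

M((Mg0.74Fe0.26)CaSi2O6) = 224.747 g/mol; M(FeO) = 71.844 g/mol.
Moles FeO per formula unit = 0.26 Fe ÷ 1 = 0.2600.
FeO fraction = (0.2600 × 71.844) / 224.747 = 18.679/224.747 = 0.0831.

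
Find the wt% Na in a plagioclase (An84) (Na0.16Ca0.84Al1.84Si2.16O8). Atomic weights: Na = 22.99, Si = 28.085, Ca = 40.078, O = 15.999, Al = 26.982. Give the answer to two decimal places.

M(Na0.16Ca0.84Al1.84Si2.16O8) = 275.646 g/mol.
Na contributes 0.16 × 22.99 = 3.678 g per mole.
3.678/275.646 = 0.0133 → 1.33%.

1.33 weight percent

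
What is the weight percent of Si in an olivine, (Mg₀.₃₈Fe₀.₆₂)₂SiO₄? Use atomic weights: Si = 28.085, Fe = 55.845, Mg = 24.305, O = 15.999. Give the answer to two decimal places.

15.62 mass %

M((Mg₀.₃₈Fe₀.₆₂)₂SiO₄) = 179.801 g/mol.
Si contributes 1 × 28.085 = 28.085 g per mole.
28.085/179.801 = 0.1562 → 15.62%.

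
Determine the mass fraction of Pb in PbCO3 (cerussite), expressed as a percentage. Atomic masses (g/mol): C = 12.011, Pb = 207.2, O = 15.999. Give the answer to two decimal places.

M(PbCO3) = 267.208 g/mol.
Pb contributes 1 × 207.2 = 207.200 g per mole.
207.200/267.208 = 0.7754 → 77.54%.

77.54 wt%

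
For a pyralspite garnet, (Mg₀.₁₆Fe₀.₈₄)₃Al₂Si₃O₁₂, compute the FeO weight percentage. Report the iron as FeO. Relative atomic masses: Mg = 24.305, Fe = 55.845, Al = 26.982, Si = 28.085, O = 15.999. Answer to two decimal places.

Formula mass = 482.603 g/mol.
2.52 Fe → 2.5200 mol FeO per formula unit; M(FeO) = 71.844, so FeO mass = 181.047 g.
181.047/482.603 × 100 = 37.51 wt%.

37.51 wt%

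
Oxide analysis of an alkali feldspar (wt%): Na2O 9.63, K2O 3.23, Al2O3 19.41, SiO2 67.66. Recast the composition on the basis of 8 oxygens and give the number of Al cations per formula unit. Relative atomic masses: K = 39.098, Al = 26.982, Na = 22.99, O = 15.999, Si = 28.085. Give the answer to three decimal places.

Na2O (M=61.979): mol = 0.15538; Na = 0.31076, O = 0.15538.
K2O (M=94.195): mol = 0.03429; K = 0.06858, O = 0.03429.
Al2O3 (M=101.961): mol = 0.19037; Al = 0.38074, O = 0.57111.
SiO2 (M=60.083): mol = 1.12611; Si = 1.12611, O = 2.25222.
ΣO = 3.01300; factor = 8/ΣO = 2.65516.
Al apfu = 0.38074 × 2.65516 = 1.011.

1.011 Al apfu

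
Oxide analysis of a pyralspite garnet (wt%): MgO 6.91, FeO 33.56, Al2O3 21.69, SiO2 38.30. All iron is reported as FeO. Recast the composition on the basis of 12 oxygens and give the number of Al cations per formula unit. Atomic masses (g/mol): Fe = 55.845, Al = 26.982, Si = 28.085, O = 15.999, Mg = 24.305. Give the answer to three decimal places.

2.001 Al apfu

MgO: 6.91/40.304 = 0.17145 mol → 0.17145 mol Mg, 0.17145 mol O.
FeO: 33.56/71.844 = 0.46712 mol → 0.46712 mol Fe, 0.46712 mol O.
Al2O3: 21.69/101.961 = 0.21273 mol → 0.42546 mol Al, 0.63819 mol O.
SiO2: 38.30/60.083 = 0.63745 mol → 0.63745 mol Si, 1.27490 mol O.
Total oxygen = 2.55166 mol. Normalization factor = 12/2.55166 = 4.70282.
Al per 12 O = 0.42546 × 4.70282 = 2.001.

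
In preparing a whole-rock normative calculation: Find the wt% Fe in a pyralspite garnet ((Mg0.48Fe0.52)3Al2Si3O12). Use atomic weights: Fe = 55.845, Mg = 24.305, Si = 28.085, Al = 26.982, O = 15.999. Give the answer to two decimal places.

Molar mass of (Mg0.48Fe0.52)3Al2Si3O12: 1.44×24.305 + 1.56×55.845 + 2×26.982 + 3×28.085 + 12×15.999 = 452.324 g/mol.
Mass of Fe per formula unit: 1.56 × 55.845 = 87.118 g.
Weight fraction Fe = 87.118 / 452.324 = 0.1926.

19.26 wt%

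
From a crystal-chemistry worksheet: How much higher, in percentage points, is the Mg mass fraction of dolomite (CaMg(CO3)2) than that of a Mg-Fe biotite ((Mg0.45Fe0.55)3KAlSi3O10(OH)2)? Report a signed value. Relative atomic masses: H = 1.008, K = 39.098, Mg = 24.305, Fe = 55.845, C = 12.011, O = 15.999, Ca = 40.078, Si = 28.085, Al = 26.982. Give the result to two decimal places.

Mg in CaMg(CO3)2: molar mass 184.399 g/mol; 1×24.305 = 24.305 g → 13.18 wt%.
Mg in (Mg0.45Fe0.55)3KAlSi3O10(OH)2: molar mass 469.295 g/mol; 1.35×24.305 = 32.812 g → 6.99 wt%.
Difference = 13.18 − 6.99 = 6.19 percentage points.

6.19 percentage points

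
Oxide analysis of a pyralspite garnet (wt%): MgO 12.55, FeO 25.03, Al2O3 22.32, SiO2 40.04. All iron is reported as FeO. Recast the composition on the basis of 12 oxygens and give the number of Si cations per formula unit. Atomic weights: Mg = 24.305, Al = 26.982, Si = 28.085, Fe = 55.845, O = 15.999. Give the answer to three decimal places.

MgO (M=40.304): mol = 0.31138; Mg = 0.31138, O = 0.31138.
FeO (M=71.844): mol = 0.34839; Fe = 0.34839, O = 0.34839.
Al2O3 (M=101.961): mol = 0.21891; Al = 0.43782, O = 0.65673.
SiO2 (M=60.083): mol = 0.66641; Si = 0.66641, O = 1.33282.
ΣO = 2.64932; factor = 12/ΣO = 4.52946.
Si apfu = 0.66641 × 4.52946 = 3.018.

3.018 Si apfu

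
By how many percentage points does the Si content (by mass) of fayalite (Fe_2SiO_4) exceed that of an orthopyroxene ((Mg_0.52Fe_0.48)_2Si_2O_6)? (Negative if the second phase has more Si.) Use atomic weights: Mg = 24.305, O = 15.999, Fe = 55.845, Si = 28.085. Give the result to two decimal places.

-10.53 percentage points

M(Fe_2SiO_4) = 203.771 g/mol, so wt% Si = 28.085/203.771 × 100 = 13.78%.
M((Mg_0.52Fe_0.48)_2Si_2O_6) = 231.052 g/mol, so wt% Si = 56.170/231.052 × 100 = 24.31%.
13.78 − 24.31 = -10.53 pp.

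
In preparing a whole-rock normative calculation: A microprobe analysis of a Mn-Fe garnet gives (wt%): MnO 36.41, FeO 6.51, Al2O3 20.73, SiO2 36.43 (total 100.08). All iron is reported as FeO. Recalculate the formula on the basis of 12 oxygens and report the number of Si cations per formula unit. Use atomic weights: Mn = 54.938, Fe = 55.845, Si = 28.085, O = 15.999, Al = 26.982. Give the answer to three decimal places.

MnO (M=70.937): mol = 0.51327; Mn = 0.51327, O = 0.51327.
FeO (M=71.844): mol = 0.09061; Fe = 0.09061, O = 0.09061.
Al2O3 (M=101.961): mol = 0.20331; Al = 0.40662, O = 0.60993.
SiO2 (M=60.083): mol = 0.60633; Si = 0.60633, O = 1.21266.
ΣO = 2.42647; factor = 12/ΣO = 4.94546.
Si apfu = 0.60633 × 4.94546 = 2.999.

2.999 Si apfu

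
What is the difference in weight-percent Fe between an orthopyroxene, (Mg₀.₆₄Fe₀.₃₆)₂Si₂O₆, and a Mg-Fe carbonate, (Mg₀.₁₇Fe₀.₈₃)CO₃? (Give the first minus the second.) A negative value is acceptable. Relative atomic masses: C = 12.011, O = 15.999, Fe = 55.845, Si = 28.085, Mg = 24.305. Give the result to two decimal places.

First mineral: 40.208 g Fe in 223.483 g formula = 17.99 wt% Fe.
Second mineral: 46.351 g Fe in 110.491 g formula = 41.95 wt% Fe.
17.99% − 41.95% gives a difference of -23.96 percentage points.

-23.96 percentage points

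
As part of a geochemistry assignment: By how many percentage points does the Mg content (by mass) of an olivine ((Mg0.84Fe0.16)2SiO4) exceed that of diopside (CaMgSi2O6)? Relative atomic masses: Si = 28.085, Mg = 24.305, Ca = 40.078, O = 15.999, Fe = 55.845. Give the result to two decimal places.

First mineral: 40.832 g Mg in 150.784 g formula = 27.08 wt% Mg.
Second mineral: 24.305 g Mg in 216.547 g formula = 11.22 wt% Mg.
27.08% − 11.22% gives a difference of 15.86 percentage points.

15.86 percentage points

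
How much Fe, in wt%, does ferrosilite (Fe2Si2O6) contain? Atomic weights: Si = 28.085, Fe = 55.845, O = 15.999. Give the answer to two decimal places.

42.33 wt%

Formula mass = 2×55.845 + 2×28.085 + 6×15.999 = 263.854 g/mol, of which 111.690 g is Fe.
So Fe makes up 111.690/263.854 = 0.4233 of the mass, i.e. 42.33%.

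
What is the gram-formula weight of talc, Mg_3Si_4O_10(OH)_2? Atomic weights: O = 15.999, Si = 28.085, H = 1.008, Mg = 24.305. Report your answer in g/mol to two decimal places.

M = 3(24.305) + 4(28.085) + 12(15.999) + 2(1.008)

379.26 g/mol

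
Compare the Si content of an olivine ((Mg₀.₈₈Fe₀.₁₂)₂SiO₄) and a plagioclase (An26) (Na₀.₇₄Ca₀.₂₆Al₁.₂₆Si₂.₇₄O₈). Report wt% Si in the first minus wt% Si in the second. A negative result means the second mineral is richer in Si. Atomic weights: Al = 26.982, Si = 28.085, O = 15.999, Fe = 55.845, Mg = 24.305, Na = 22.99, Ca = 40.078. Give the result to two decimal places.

Si in (Mg₀.₈₈Fe₀.₁₂)₂SiO₄: molar mass 148.261 g/mol; 1×28.085 = 28.085 g → 18.94 wt%.
Si in Na₀.₇₄Ca₀.₂₆Al₁.₂₆Si₂.₇₄O₈: molar mass 266.375 g/mol; 2.74×28.085 = 76.953 g → 28.89 wt%.
Difference = 18.94 − 28.89 = -9.95 percentage points.

-9.95 percentage points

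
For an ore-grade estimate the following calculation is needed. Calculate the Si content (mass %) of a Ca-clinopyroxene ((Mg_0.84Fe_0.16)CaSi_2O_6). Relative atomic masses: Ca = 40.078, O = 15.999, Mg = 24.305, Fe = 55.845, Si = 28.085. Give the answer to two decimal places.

Molar mass of (Mg_0.84Fe_0.16)CaSi_2O_6: 0.84·24.305 + 0.16·55.845 + 1·40.078 + 2·28.085 + 6·15.999 = 221.593 g/mol.
Mass of Si per formula unit: 2 × 28.085 = 56.170 g.
Weight fraction Si = 56.170 / 221.593 = 0.2535.

25.35 mass %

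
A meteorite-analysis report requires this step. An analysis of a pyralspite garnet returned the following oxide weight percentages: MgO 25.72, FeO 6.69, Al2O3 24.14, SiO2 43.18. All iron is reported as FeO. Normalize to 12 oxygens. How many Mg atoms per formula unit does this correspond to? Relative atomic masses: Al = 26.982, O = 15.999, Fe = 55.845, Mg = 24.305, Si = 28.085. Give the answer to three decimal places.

2.660 Mg apfu

MgO (M=40.304): mol = 0.63815; Mg = 0.63815, O = 0.63815.
FeO (M=71.844): mol = 0.09312; Fe = 0.09312, O = 0.09312.
Al2O3 (M=101.961): mol = 0.23676; Al = 0.47352, O = 0.71028.
SiO2 (M=60.083): mol = 0.71867; Si = 0.71867, O = 1.43734.
ΣO = 2.87889; factor = 12/ΣO = 4.16827.
Mg apfu = 0.63815 × 4.16827 = 2.660.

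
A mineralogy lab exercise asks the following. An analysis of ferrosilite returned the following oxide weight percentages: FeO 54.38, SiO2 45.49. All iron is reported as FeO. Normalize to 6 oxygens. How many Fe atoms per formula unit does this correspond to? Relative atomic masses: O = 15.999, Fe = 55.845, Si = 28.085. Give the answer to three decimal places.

FeO: 54.38/71.844 = 0.75692 mol → 0.75692 mol Fe, 0.75692 mol O.
SiO2: 45.49/60.083 = 0.75712 mol → 0.75712 mol Si, 1.51424 mol O.
Total oxygen = 2.27116 mol. Normalization factor = 6/2.27116 = 2.64182.
Fe per 6 O = 0.75692 × 2.64182 = 2.000.

2.000 Fe apfu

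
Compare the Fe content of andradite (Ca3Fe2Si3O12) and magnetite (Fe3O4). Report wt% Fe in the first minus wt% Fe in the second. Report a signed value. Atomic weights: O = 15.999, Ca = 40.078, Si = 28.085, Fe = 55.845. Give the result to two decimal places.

Fe in Ca3Fe2Si3O12: molar mass 508.167 g/mol; 2×55.845 = 111.690 g → 21.98 wt%.
Fe in Fe3O4: molar mass 231.531 g/mol; 3×55.845 = 167.535 g → 72.36 wt%.
Difference = 21.98 − 72.36 = -50.38 percentage points.

-50.38 percentage points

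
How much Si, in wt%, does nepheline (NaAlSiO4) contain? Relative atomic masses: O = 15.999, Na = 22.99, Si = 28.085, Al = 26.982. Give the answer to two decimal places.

19.77 wt%

M(NaAlSiO4) = 142.053 g/mol.
Si contributes 1 × 28.085 = 28.085 g per mole.
28.085/142.053 = 0.1977 → 19.77%.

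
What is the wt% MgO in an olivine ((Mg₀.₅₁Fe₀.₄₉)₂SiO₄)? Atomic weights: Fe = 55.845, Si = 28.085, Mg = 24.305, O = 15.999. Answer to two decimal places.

M((Mg₀.₅₁Fe₀.₄₉)₂SiO₄) = 171.600 g/mol; M(MgO) = 40.304 g/mol.
Moles MgO per formula unit = 1.02 Mg ÷ 1 = 1.0200.
MgO fraction = (1.0200 × 40.304) / 171.600 = 41.110/171.600 = 0.2396.

23.96 wt%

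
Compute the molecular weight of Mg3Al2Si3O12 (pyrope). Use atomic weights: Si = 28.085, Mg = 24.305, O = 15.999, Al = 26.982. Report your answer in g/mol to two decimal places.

403.12 g/mol

M = 3(24.305) + 2(26.982) + 3(28.085) + 12(15.999)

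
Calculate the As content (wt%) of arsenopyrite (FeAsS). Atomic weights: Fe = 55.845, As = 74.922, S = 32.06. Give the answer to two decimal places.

M(FeAsS) = 162.827 g/mol.
As contributes 1 × 74.922 = 74.922 g per mole.
74.922/162.827 = 0.4601 → 46.01%.

46.01 wt%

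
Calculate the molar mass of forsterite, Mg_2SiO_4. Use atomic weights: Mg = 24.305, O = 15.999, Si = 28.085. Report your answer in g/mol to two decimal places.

Mg: 2 × 24.305 = 48.6100
Si: 1 × 28.085 = 28.0850
O: 4 × 15.999 = 63.9960
Summing the contributions gives the formula mass.

140.69 g/mol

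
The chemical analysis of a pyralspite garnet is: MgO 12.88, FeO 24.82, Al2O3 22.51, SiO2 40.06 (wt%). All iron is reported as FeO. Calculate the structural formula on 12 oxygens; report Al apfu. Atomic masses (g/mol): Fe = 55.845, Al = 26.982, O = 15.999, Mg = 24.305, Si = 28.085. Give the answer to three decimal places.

MgO (M=40.304): mol = 0.31957; Mg = 0.31957, O = 0.31957.
FeO (M=71.844): mol = 0.34547; Fe = 0.34547, O = 0.34547.
Al2O3 (M=101.961): mol = 0.22077; Al = 0.44154, O = 0.66231.
SiO2 (M=60.083): mol = 0.66674; Si = 0.66674, O = 1.33348.
ΣO = 2.66083; factor = 12/ΣO = 4.50987.
Al apfu = 0.44154 × 4.50987 = 1.991.

1.991 Al apfu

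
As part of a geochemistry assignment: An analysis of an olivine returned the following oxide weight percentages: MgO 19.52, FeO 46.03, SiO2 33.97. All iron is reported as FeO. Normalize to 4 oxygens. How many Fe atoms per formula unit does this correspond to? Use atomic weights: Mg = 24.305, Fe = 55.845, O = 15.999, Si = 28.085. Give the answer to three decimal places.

MgO (M=40.304): mol = 0.48432; Mg = 0.48432, O = 0.48432.
FeO (M=71.844): mol = 0.64069; Fe = 0.64069, O = 0.64069.
SiO2 (M=60.083): mol = 0.56538; Si = 0.56538, O = 1.13076.
ΣO = 2.25577; factor = 4/ΣO = 1.77323.
Fe apfu = 0.64069 × 1.77323 = 1.136.

1.136 Fe apfu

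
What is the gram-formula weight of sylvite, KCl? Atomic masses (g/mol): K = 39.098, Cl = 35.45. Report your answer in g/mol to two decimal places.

M = 1×39.098 + 1×35.45

74.55 g/mol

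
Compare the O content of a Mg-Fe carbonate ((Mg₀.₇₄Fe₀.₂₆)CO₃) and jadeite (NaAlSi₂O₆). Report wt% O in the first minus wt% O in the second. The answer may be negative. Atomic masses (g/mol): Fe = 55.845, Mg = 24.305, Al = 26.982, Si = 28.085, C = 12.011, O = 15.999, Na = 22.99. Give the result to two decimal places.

O in (Mg₀.₇₄Fe₀.₂₆)CO₃: molar mass 92.513 g/mol; 3×15.999 = 47.997 g → 51.88 wt%.
O in NaAlSi₂O₆: molar mass 202.136 g/mol; 6×15.999 = 95.994 g → 47.49 wt%.
Difference = 51.88 − 47.49 = 4.39 percentage points.

4.39 percentage points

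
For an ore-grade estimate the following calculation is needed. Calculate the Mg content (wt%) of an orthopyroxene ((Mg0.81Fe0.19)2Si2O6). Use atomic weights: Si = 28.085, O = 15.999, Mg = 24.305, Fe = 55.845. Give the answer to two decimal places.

18.51 wt%

Molar mass of (Mg0.81Fe0.19)2Si2O6: 1.62*24.305 + 0.38*55.845 + 2*28.085 + 6*15.999 = 212.759 g/mol.
Mass of Mg per formula unit: 1.62 × 24.305 = 39.374 g.
Weight fraction Mg = 39.374 / 212.759 = 0.1851.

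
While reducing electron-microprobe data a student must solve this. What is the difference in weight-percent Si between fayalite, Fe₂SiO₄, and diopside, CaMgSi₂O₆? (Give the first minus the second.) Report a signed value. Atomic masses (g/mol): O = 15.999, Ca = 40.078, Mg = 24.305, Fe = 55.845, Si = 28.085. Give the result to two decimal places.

-12.16 percentage points

First mineral: 28.085 g Si in 203.771 g formula = 13.78 wt% Si.
Second mineral: 56.170 g Si in 216.547 g formula = 25.94 wt% Si.
13.78% − 25.94% gives a difference of -12.16 percentage points.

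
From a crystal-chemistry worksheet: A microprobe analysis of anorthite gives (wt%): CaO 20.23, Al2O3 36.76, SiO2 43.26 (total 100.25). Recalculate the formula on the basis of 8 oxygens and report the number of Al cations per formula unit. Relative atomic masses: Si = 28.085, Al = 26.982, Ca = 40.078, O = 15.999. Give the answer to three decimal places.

2.001 Al apfu

20.23 wt% CaO ÷ 56.077 g/mol = 0.36075 mol, giving 0.36075 Ca and 0.36075 O.
36.76 wt% Al2O3 ÷ 101.961 g/mol = 0.36053 mol, giving 0.72106 Al and 1.08159 O.
43.26 wt% SiO2 ÷ 60.083 g/mol = 0.72000 mol, giving 0.72000 Si and 1.44000 O.
Oxygen sums to 2.88234; scaling by 8/2.88234 = 2.77552 puts the formula on 8 O.
Al: 0.72106 × 2.77552 = 2.001 atoms per formula unit.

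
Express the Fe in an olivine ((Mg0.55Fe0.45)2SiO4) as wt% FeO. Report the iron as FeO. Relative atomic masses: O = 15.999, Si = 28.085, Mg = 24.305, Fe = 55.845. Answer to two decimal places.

38.24 wt%

Molar mass of (Mg0.55Fe0.45)2SiO4 = 1.10*24.305 + 0.90*55.845 + 1*28.085 + 4*15.999 = 169.077 g/mol.
Each formula unit contains 0.90 Fe, equivalent to 0.90/1 = 0.9000 mol FeO.
M(FeO) = 1×55.845 + 1×15.999 = 71.844 g/mol.
Mass of FeO per formula unit = 0.9000 × 71.844 = 64.660 g.
FeO wt% = 64.660 / 169.077 × 100 = 38.24%.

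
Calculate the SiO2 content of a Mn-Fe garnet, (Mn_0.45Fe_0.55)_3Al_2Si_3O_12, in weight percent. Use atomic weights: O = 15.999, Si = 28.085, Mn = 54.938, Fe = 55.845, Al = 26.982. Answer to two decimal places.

Formula mass = 496.518 g/mol.
3 Si → 3.0000 mol SiO2 per formula unit; M(SiO2) = 60.083, so SiO2 mass = 180.249 g.
180.249/496.518 × 100 = 36.30 wt%.

36.30 wt%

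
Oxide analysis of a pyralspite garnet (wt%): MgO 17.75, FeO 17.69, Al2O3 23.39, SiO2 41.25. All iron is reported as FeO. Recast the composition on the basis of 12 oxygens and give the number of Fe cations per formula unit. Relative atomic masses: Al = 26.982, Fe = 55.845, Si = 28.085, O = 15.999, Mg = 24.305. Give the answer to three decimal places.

1.075 Fe apfu

17.75 wt% MgO ÷ 40.304 g/mol = 0.44040 mol, giving 0.44040 Mg and 0.44040 O.
17.69 wt% FeO ÷ 71.844 g/mol = 0.24623 mol, giving 0.24623 Fe and 0.24623 O.
23.39 wt% Al2O3 ÷ 101.961 g/mol = 0.22940 mol, giving 0.45880 Al and 0.68820 O.
41.25 wt% SiO2 ÷ 60.083 g/mol = 0.68655 mol, giving 0.68655 Si and 1.37310 O.
Oxygen sums to 2.74793; scaling by 12/2.74793 = 4.36692 puts the formula on 12 O.
Fe: 0.24623 × 4.36692 = 1.075 atoms per formula unit.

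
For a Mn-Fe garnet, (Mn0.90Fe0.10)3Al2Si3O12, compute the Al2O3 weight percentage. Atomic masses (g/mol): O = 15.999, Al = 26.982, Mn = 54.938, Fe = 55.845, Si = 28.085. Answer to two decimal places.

20.59 wt%

M((Mn0.90Fe0.10)3Al2Si3O12) = 495.293 g/mol; M(Al2O3) = 101.961 g/mol.
Moles Al2O3 per formula unit = 2 Al ÷ 2 = 1.0000.
Al2O3 fraction = (1.0000 × 101.961) / 495.293 = 101.961/495.293 = 0.2059.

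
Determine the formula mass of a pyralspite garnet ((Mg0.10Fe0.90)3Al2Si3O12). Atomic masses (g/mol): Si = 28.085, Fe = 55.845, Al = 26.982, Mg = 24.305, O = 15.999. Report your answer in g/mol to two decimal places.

488.28 g/mol

The formula mass is the sum 0.30·24.305 + 2.70·55.845 + 2·26.982 + 3·28.085 + 12·15.999.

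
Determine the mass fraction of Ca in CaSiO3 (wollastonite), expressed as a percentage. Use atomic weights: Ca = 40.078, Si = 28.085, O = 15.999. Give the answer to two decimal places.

Formula mass = 1*40.078 + 1*28.085 + 3*15.999 = 116.160 g/mol, of which 40.078 g is Ca.
So Ca makes up 40.078/116.160 = 0.3450 of the mass, i.e. 34.50%.

34.50 wt%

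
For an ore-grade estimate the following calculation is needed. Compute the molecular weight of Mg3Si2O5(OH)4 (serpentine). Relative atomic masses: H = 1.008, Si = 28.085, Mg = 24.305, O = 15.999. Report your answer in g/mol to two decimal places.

M = 3(24.305) + 2(28.085) + 9(15.999) + 4(1.008)

277.11 g/mol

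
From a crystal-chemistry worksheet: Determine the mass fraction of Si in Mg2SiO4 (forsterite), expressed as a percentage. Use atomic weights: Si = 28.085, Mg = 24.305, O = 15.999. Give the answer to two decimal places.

Molar mass of Mg2SiO4: 2*24.305 + 1*28.085 + 4*15.999 = 140.691 g/mol.
Mass of Si per formula unit: 1 × 28.085 = 28.085 g.
Weight fraction Si = 28.085 / 140.691 = 0.1996.

19.96 wt%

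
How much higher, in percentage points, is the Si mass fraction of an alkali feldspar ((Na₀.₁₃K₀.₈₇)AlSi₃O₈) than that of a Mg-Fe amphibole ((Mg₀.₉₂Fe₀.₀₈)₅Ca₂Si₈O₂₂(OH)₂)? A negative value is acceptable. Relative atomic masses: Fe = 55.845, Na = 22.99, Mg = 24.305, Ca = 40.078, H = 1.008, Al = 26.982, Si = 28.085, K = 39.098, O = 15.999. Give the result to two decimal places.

3.27 percentage points

M((Na₀.₁₃K₀.₈₇)AlSi₃O₈) = 276.233 g/mol, so wt% Si = 84.255/276.233 × 100 = 30.50%.
M((Mg₀.₉₂Fe₀.₀₈)₅Ca₂Si₈O₂₂(OH)₂) = 824.969 g/mol, so wt% Si = 224.680/824.969 × 100 = 27.23%.
30.50 − 27.23 = 3.27 pp.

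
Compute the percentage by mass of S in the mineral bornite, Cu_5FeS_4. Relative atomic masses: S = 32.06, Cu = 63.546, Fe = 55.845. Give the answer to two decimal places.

25.56 weight percent

Molar mass of Cu_5FeS_4: 5·63.546 + 1·55.845 + 4·32.06 = 501.815 g/mol.
Mass of S per formula unit: 4 × 32.06 = 128.240 g.
Weight fraction S = 128.240 / 501.815 = 0.2556.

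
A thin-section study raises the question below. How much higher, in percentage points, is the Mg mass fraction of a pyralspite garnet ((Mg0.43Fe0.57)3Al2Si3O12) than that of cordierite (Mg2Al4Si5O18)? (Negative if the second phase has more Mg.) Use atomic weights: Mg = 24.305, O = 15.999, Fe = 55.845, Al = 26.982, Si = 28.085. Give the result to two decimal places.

First mineral: 31.353 g Mg in 457.055 g formula = 6.86 wt% Mg.
Second mineral: 48.610 g Mg in 584.945 g formula = 8.31 wt% Mg.
6.86% − 8.31% gives a difference of -1.45 percentage points.

-1.45 percentage points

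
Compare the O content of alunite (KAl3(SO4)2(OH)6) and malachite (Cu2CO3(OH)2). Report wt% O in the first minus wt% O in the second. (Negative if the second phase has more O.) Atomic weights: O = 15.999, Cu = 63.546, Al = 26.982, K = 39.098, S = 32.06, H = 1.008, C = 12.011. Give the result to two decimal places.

First mineral: 223.986 g O in 414.198 g formula = 54.08 wt% O.
Second mineral: 79.995 g O in 221.114 g formula = 36.18 wt% O.
54.08% − 36.18% gives a difference of 17.90 percentage points.

17.90 percentage points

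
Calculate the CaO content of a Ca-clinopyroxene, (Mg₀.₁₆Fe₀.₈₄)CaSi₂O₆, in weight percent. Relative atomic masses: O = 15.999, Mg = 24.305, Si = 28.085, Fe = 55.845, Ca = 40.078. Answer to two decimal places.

23.07 wt%

M((Mg₀.₁₆Fe₀.₈₄)CaSi₂O₆) = 243.041 g/mol; M(CaO) = 56.077 g/mol.
Moles CaO per formula unit = 1 Ca ÷ 1 = 1.0000.
CaO fraction = (1.0000 × 56.077) / 243.041 = 56.077/243.041 = 0.2307.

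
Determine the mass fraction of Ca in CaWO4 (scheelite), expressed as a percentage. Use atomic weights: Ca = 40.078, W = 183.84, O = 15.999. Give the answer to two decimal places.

13.92 weight percent

M(CaWO4) = 287.914 g/mol.
Ca contributes 1 × 40.078 = 40.078 g per mole.
40.078/287.914 = 0.1392 → 13.92%.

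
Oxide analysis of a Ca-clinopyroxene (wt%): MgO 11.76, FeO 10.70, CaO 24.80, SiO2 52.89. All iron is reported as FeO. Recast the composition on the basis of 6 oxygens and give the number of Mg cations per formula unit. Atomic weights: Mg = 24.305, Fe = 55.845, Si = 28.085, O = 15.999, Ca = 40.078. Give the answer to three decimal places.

0.662 Mg apfu

MgO: 11.76/40.304 = 0.29178 mol → 0.29178 mol Mg, 0.29178 mol O.
FeO: 10.70/71.844 = 0.14893 mol → 0.14893 mol Fe, 0.14893 mol O.
CaO: 24.80/56.077 = 0.44225 mol → 0.44225 mol Ca, 0.44225 mol O.
SiO2: 52.89/60.083 = 0.88028 mol → 0.88028 mol Si, 1.76056 mol O.
Total oxygen = 2.64352 mol. Normalization factor = 6/2.64352 = 2.26970.
Mg per 6 O = 0.29178 × 2.26970 = 0.662.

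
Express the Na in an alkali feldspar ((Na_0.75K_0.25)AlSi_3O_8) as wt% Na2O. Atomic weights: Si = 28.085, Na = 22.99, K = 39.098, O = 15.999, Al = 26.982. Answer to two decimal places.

Molar mass of (Na_0.75K_0.25)AlSi_3O_8 = 0.75·22.99 + 0.25·39.098 + 1·26.982 + 3·28.085 + 8·15.999 = 266.246 g/mol.
Each formula unit contains 0.75 Na, equivalent to 0.75/2 = 0.3750 mol Na2O.
M(Na2O) = 2×22.99 + 1×15.999 = 61.979 g/mol.
Mass of Na2O per formula unit = 0.3750 × 61.979 = 23.242 g.
Na2O wt% = 23.242 / 266.246 × 100 = 8.73%.

8.73 wt%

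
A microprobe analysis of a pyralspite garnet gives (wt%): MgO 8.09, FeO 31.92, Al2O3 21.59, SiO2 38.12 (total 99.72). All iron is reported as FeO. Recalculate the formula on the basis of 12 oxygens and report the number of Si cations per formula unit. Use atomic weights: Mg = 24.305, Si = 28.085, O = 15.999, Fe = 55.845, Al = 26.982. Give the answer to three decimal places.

2.987 Si apfu

8.09 wt% MgO ÷ 40.304 g/mol = 0.20072 mol, giving 0.20072 Mg and 0.20072 O.
31.92 wt% FeO ÷ 71.844 g/mol = 0.44430 mol, giving 0.44430 Fe and 0.44430 O.
21.59 wt% Al2O3 ÷ 101.961 g/mol = 0.21175 mol, giving 0.42350 Al and 0.63525 O.
38.12 wt% SiO2 ÷ 60.083 g/mol = 0.63446 mol, giving 0.63446 Si and 1.26892 O.
Oxygen sums to 2.54919; scaling by 12/2.54919 = 4.70738 puts the formula on 12 O.
Si: 0.63446 × 4.70738 = 2.987 atoms per formula unit.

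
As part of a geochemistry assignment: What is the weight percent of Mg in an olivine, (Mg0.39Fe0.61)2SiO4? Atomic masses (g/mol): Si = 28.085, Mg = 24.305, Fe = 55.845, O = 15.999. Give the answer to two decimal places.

10.58 weight percent

Molar mass of (Mg0.39Fe0.61)2SiO4: 0.78*24.305 + 1.22*55.845 + 1*28.085 + 4*15.999 = 179.170 g/mol.
Mass of Mg per formula unit: 0.78 × 24.305 = 18.958 g.
Weight fraction Mg = 18.958 / 179.170 = 0.1058.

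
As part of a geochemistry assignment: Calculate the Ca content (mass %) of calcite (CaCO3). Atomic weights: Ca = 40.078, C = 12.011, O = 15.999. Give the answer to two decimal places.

Molar mass of CaCO3: 1*40.078 + 1*12.011 + 3*15.999 = 100.086 g/mol.
Mass of Ca per formula unit: 1 × 40.078 = 40.078 g.
Weight fraction Ca = 40.078 / 100.086 = 0.4004.

40.04 mass %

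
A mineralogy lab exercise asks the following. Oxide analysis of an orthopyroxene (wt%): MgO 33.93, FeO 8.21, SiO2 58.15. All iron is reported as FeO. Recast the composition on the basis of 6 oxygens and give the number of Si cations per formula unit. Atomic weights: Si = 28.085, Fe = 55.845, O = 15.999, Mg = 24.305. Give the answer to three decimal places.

MgO (M=40.304): mol = 0.84185; Mg = 0.84185, O = 0.84185.
FeO (M=71.844): mol = 0.11428; Fe = 0.11428, O = 0.11428.
SiO2 (M=60.083): mol = 0.96783; Si = 0.96783, O = 1.93566.
ΣO = 2.89179; factor = 6/ΣO = 2.07484.
Si apfu = 0.96783 × 2.07484 = 2.008.

2.008 Si apfu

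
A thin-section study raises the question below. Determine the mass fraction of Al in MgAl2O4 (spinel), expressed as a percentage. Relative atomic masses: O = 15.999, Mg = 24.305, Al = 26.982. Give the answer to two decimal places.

Formula mass = 1*24.305 + 2*26.982 + 4*15.999 = 142.265 g/mol, of which 53.964 g is Al.
So Al makes up 53.964/142.265 = 0.3793 of the mass, i.e. 37.93%.

37.93 wt%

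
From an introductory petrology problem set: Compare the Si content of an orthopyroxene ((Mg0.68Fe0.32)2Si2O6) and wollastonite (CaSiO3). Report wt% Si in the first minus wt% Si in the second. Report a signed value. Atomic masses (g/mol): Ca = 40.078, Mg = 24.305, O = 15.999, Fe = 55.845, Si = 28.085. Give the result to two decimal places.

1.24 percentage points

M((Mg0.68Fe0.32)2Si2O6) = 220.960 g/mol, so wt% Si = 56.170/220.960 × 100 = 25.42%.
M(CaSiO3) = 116.160 g/mol, so wt% Si = 28.085/116.160 × 100 = 24.18%.
25.42 − 24.18 = 1.24 pp.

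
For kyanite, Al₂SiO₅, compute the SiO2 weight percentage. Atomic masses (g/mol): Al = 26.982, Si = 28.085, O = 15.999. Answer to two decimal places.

Molar mass of Al₂SiO₅ = 2*26.982 + 1*28.085 + 5*15.999 = 162.044 g/mol.
Each formula unit contains 1 Si, equivalent to 1/1 = 1.0000 mol SiO2.
M(SiO2) = 1×28.085 + 2×15.999 = 60.083 g/mol.
Mass of SiO2 per formula unit = 1.0000 × 60.083 = 60.083 g.
SiO2 wt% = 60.083 / 162.044 × 100 = 37.08%.

37.08 wt%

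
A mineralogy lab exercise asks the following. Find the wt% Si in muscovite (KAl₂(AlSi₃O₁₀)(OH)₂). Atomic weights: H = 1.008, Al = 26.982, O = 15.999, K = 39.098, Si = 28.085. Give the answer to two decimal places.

21.15 mass %

M(KAl₂(AlSi₃O₁₀)(OH)₂) = 398.303 g/mol.
Si contributes 3 × 28.085 = 84.255 g per mole.
84.255/398.303 = 0.2115 → 21.15%.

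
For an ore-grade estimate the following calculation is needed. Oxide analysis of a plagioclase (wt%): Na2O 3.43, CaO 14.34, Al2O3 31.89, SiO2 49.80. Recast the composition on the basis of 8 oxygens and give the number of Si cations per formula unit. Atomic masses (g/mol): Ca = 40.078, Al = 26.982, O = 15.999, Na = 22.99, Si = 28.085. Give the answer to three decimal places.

Na2O (M=61.979): mol = 0.05534; Na = 0.11068, O = 0.05534.
CaO (M=56.077): mol = 0.25572; Ca = 0.25572, O = 0.25572.
Al2O3 (M=101.961): mol = 0.31277; Al = 0.62554, O = 0.93831.
SiO2 (M=60.083): mol = 0.82885; Si = 0.82885, O = 1.65770.
ΣO = 2.90707; factor = 8/ΣO = 2.75191.
Si apfu = 0.82885 × 2.75191 = 2.281.

2.281 Si apfu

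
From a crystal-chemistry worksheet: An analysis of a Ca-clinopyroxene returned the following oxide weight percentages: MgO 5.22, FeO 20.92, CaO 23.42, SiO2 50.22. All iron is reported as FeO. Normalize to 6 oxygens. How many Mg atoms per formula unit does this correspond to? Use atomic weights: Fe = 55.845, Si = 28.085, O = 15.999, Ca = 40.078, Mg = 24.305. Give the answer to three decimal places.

0.310 Mg apfu

5.22 wt% MgO ÷ 40.304 g/mol = 0.12952 mol, giving 0.12952 Mg and 0.12952 O.
20.92 wt% FeO ÷ 71.844 g/mol = 0.29119 mol, giving 0.29119 Fe and 0.29119 O.
23.42 wt% CaO ÷ 56.077 g/mol = 0.41764 mol, giving 0.41764 Ca and 0.41764 O.
50.22 wt% SiO2 ÷ 60.083 g/mol = 0.83584 mol, giving 0.83584 Si and 1.67168 O.
Oxygen sums to 2.51003; scaling by 6/2.51003 = 2.39041 puts the formula on 6 O.
Mg: 0.12952 × 2.39041 = 0.310 atoms per formula unit.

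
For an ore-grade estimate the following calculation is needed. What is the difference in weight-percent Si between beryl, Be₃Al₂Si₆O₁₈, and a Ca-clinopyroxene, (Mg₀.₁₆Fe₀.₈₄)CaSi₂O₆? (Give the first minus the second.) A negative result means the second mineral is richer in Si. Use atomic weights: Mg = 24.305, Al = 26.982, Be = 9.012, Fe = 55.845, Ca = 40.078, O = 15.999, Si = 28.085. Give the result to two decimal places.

First mineral: 168.510 g Si in 537.492 g formula = 31.35 wt% Si.
Second mineral: 56.170 g Si in 243.041 g formula = 23.11 wt% Si.
31.35% − 23.11% gives a difference of 8.24 percentage points.

8.24 percentage points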